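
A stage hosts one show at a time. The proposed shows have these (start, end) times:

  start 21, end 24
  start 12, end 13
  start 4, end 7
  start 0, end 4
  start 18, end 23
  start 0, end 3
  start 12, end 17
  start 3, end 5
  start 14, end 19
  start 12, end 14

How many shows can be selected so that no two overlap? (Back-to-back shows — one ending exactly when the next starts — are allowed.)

5

Sorted by end: (0,3)  (0,4)  (3,5)  (4,7)  (12,13)  (12,14)  (12,17)  (14,19)  (18,23)  (21,24)
take (0,3); take (3,5); skip (4,7); take (12,13); take (14,19); take (21,24).
Selected 5 shows.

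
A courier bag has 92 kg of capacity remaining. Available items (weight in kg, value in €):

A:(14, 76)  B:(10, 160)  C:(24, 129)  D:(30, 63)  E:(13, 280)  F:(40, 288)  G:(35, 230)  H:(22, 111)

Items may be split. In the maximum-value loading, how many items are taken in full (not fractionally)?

3

Ratios (sorted): E 21.54, B 16.00, F 7.20, G 6.57, A 5.43, C 5.38, H 5.05, D 2.10
take E (13 @ 280); take B (10 @ 160); take F (40 @ 288); take 29/35 of G → 190.57. Capacity used 92/92.
3 item(s) taken whole; one partial (take 29/35 of G).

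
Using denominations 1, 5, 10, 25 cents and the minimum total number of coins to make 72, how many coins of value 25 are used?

2

72 − 2×25→22 − 2×10→2 − 2×1→0
Count of 25: 2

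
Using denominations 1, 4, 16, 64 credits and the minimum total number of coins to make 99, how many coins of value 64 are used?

Use the largest denomination that fits, subtract, and repeat.
99 − 1×64→35 − 2×16→3 − 3×1→0
Count of 64: 1

1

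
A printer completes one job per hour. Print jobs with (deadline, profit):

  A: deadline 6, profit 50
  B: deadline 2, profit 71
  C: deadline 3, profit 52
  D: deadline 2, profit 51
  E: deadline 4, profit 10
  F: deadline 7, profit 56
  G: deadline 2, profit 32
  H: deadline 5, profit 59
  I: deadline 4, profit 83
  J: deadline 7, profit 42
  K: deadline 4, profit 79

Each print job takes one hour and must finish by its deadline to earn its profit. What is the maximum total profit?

450

Sort by profit descending; place each in the latest free slot ≤ its deadline.
Profit order: I=83 K=79 B=71 H=59 F=56 C=52 D=51 A=50 J=42 G=32 E=10
Assign: I→slot 4, K→slot 3, B→slot 2, H→slot 5, F→slot 7, C→slot 1, D skipped, A→slot 6, J skipped, G skipped, E skipped.
Slots: [1:C] [2:B] [3:K] [4:I] [5:H] [6:A] [7:F]
Profit = 52 + 71 + 79 + 83 + 59 + 50 + 56 = 450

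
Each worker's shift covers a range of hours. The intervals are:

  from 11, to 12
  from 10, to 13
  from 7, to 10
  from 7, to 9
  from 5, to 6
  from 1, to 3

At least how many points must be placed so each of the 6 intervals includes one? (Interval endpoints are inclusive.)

4

Sort by right endpoint; whenever an interval is uncovered, place a point at its right end.
By right end: [1,3]  [5,6]  [7,9]  [7,10]  [11,12]  [10,13]
[1,3] uncovered → point at 3; [5,6] uncovered → point at 6; [7,9] uncovered → point at 9; [11,12] uncovered → point at 12.
Points: 3, 6, 9, 12 (4 total).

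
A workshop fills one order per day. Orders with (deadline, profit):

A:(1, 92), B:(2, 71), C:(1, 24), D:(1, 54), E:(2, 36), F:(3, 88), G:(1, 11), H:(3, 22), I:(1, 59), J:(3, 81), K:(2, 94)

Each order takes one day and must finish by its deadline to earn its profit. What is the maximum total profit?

Take jobs in profit order; each goes to the latest open slot no later than its deadline.
Profit order: K=94 A=92 F=88 J=81 B=71 I=59 D=54 E=36 C=24 H=22 G=11
Assign: K→slot 2, A→slot 1, F→slot 3, J skipped, B skipped, I skipped, D skipped, E skipped, C skipped, H skipped, G skipped.
Slots: [1:A] [2:K] [3:F]
Profit = 92 + 94 + 88 = 274

274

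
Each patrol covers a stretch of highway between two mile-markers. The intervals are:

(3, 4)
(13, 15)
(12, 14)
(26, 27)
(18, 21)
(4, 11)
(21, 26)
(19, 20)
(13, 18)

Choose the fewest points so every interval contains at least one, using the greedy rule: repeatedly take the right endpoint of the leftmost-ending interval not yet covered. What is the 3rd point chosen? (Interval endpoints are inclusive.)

Sort by right endpoint; whenever an interval is uncovered, place a point at its right end.
Sorted: [3,4] [4,11] [12,14] [13,15] [13,18] [19,20] [18,21] [21,26] [26,27]
{[3,4],[4,11]} hit by 4; {[12,14],[13,15],[13,18]} hit by 14; {[19,20],[18,21]} hit by 20; {[21,26],[26,27]} hit by 26.
Points: 4, 14, 20, 26 (4 total).

20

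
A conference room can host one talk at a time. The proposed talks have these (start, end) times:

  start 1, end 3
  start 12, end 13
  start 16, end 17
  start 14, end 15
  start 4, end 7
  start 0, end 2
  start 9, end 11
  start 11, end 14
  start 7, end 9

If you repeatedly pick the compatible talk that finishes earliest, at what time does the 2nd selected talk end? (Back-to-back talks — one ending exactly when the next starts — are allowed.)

Sort by end time and greedily take each interval whose start is ≥ the last chosen end.
By end time: (0,2), (1,3), (4,7), (7,9), (9,11), (12,13), (11,14), (14,15), (16,17).
Pick (0,2); next start ≥ 2 → (4,7); next start ≥ 7 → (7,9); next start ≥ 9 → (9,11); next start ≥ 11 → (12,13); next start ≥ 13 → (14,15); next start ≥ 15 → (16,17).
Selected: (0,2) (4,7) (7,9) (9,11) (12,13) (14,15) (16,17)

7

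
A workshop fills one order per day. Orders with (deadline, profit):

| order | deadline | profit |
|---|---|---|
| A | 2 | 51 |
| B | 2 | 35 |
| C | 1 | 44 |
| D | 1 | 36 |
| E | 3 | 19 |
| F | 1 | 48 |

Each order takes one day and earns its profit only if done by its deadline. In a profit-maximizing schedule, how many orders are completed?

3

Sort by profit descending; place each in the latest free slot ≤ its deadline.
Profit order: A=51 F=48 C=44 D=36 B=35 E=19
Assign: A→slot 2, F→slot 1, C skipped, D skipped, B skipped, E→slot 3.
Slots: [1:F] [2:A] [3:E]
3 of 6 scheduled.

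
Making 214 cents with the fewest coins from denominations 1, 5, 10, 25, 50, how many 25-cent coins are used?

0

Use the largest denomination that fits, subtract, and repeat.
214 − 4×50→14 − 1×10→4 − 4×1→0
Count of 25: 0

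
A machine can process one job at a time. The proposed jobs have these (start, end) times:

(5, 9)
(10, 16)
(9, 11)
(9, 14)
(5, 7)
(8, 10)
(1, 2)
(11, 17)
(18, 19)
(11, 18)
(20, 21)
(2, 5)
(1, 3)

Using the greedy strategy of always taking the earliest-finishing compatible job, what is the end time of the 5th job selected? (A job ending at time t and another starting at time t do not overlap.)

16

Sorted by end: (1,2)  (1,3)  (2,5)  (5,7)  (5,9)  (8,10)  (9,11)  (9,14)  (10,16)  (11,17)  (11,18)  (18,19)  (20,21)
take (1,2); take (2,5); take (5,7); take (8,10); take (10,16); take (18,19); take (20,21).
Selected: (1,2) (2,5) (5,7) (8,10) (10,16) (18,19) (20,21)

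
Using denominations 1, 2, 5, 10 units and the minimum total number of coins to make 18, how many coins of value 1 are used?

1

18 = 1×10 + 1×5 + 1×2 + 1×1
Count of 1: 1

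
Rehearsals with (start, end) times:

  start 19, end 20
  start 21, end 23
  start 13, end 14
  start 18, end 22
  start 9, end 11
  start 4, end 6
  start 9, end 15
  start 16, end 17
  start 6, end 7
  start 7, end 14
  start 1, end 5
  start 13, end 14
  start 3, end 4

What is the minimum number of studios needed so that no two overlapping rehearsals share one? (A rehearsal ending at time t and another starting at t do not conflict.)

4

starts: [1, 3, 4, 6, 7, 9, 9, 13, 13, 16, 18, 19, 21]
ends:   [4, 5, 6, 7, 11, 14, 14, 14, 15, 17, 20, 22, 23]
s1→1 s3→2 e4→1 s4→2 e5→1 e6→0 s6→1 e7→0 s7→1 s9→2 s9→3 e11→2 s13→3 s13→4  — peak 4.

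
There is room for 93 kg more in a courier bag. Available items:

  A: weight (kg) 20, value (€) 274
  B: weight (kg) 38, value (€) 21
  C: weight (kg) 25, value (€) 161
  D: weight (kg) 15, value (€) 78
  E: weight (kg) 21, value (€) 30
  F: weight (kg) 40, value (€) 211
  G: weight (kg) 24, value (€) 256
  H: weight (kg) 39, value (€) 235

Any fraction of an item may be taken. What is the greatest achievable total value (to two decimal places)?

Order: A (274/20=13.70) > G (256/24=10.67) > C (161/25=6.44) > H (235/39=6.03) > F (211/40=5.28) > D (78/15=5.20) > E (30/21=1.43) > B (21/38=0.55)
Fill: take A (20 @ 274) → take G (24 @ 256) → take C (25 @ 161) → take 24/39 of H → 144.62; 93/93 used.
Total value = 835.62

835.62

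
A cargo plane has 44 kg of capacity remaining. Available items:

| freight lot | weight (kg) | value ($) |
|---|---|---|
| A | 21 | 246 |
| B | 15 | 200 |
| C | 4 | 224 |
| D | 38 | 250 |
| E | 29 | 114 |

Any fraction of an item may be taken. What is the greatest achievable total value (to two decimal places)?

696.32

Ratios (sorted): C 56.00, B 13.33, A 11.71, D 6.58, E 3.93
take C (4 @ 224); take B (15 @ 200); take A (21 @ 246); take 4/38 of D → 26.32. Capacity used 44/44.
Total value = 696.32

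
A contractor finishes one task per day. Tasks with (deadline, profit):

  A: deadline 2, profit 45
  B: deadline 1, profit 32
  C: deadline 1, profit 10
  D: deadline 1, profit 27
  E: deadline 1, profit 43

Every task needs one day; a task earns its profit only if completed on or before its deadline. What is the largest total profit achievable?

By profit: A(d2,45), E(d1,43), B(d1,32), D(d1,27), C(d1,10)
A→slot 2; E→slot 1; B skipped; D skipped; C skipped.
Profit = 43 + 45 = 88

88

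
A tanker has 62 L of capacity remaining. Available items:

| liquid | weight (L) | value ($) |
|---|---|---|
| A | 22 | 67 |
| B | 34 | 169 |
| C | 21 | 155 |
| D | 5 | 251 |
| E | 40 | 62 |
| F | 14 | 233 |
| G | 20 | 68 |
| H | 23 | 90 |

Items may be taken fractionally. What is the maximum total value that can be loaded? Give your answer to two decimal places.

Ratios (sorted): D 50.20, F 16.64, C 7.38, B 4.97, H 3.91, G 3.40, A 3.05, E 1.55
take D (5 @ 251); take F (14 @ 233); take C (21 @ 155); take 22/34 of B → 109.35. Capacity used 62/62.
Total value = 748.35

748.35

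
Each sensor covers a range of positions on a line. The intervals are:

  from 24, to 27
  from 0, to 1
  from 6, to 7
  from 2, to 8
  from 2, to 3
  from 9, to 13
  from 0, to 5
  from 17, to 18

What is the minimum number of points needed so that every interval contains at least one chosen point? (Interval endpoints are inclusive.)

Sort by right endpoint; whenever an interval is uncovered, place a point at its right end.
By right end: [0,1]  [2,3]  [0,5]  [6,7]  [2,8]  [9,13]  [17,18]  [24,27]
[0,1] uncovered → point at 1; [2,3] uncovered → point at 3; [6,7] uncovered → point at 7; [9,13] uncovered → point at 13; [17,18] uncovered → point at 18; [24,27] uncovered → point at 27.
Points: 1, 3, 7, 13, 18, 27 (6 total).

6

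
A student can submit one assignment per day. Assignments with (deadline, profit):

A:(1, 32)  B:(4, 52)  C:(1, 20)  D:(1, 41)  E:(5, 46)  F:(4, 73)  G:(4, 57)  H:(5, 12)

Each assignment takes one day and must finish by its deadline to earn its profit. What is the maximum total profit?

269

Take jobs in profit order; each goes to the latest open slot no later than its deadline.
Profit order: F=73 G=57 B=52 E=46 D=41 A=32 C=20 H=12
Assign: F→slot 4, G→slot 3, B→slot 2, E→slot 5, D→slot 1, A skipped, C skipped, H skipped.
Slots: [1:D] [2:B] [3:G] [4:F] [5:E]
Profit = 41 + 52 + 57 + 73 + 46 = 269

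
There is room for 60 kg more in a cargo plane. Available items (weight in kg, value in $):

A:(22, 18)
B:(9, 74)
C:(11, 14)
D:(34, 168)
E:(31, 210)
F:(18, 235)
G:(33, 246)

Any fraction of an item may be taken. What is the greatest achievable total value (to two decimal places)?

555.00

Greedy by value/weight ratio, highest first.
Ratios (sorted): F 13.06, B 8.22, G 7.45, E 6.77, D 4.94, C 1.27, A 0.82
take F (18 @ 235); take B (9 @ 74); take G (33 @ 246). Capacity used 60/60.
Total value = 555.00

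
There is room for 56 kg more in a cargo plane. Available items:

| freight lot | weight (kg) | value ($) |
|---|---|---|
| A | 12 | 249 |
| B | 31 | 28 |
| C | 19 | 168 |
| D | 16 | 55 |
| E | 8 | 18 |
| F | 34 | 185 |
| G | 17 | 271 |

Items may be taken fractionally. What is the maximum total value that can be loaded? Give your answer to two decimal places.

Ratios (sorted): A 20.75, G 15.94, C 8.84, F 5.44, D 3.44, E 2.25, B 0.90
take A (12 @ 249); take G (17 @ 271); take C (19 @ 168); take 8/34 of F → 43.53. Capacity used 56/56.
Total value = 731.53

731.53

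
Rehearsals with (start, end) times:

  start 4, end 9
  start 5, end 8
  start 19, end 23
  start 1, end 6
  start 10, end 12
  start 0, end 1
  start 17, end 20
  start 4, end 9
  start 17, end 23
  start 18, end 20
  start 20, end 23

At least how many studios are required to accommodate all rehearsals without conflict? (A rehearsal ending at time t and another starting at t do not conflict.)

Count concurrent intervals with a sweep; the peak is the room count.
starts: [0, 1, 4, 4, 5, 10, 17, 17, 18, 19, 20]
ends:   [1, 6, 8, 9, 9, 12, 20, 20, 23, 23, 23]
s0→1 e1→0 s1→1 s4→2 s4→3 s5→4  — peak 4.

4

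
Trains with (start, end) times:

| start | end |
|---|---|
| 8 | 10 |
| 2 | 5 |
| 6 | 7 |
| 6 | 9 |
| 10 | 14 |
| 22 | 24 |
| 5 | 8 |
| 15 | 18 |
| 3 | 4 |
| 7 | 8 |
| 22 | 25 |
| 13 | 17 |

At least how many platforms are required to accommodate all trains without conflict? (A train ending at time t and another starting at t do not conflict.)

Count concurrent intervals with a sweep; the peak is the room count.
Events (time:±→running): 2:+→1 3:+→2 4:-→1 5:-→0 5:+→1 6:+→2 6:+→3 … peak 3.

3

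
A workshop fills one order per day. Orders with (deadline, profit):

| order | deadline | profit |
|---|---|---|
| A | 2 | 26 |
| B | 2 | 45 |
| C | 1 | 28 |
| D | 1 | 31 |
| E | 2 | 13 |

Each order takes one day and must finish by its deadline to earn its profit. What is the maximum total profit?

Sort by profit descending; place each in the latest free slot ≤ its deadline.
Profit order: B=45 D=31 C=28 A=26 E=13
Assign: B→slot 2, D→slot 1, C skipped, A skipped, E skipped.
Slots: [1:D] [2:B]
Profit = 31 + 45 = 76

76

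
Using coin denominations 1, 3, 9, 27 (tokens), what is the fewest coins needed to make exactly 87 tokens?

Greedy: take as many of the largest coin as possible, then repeat with the remainder.
87 = 3×27 + 2×3
Total coins = 3 + 2 = 5

5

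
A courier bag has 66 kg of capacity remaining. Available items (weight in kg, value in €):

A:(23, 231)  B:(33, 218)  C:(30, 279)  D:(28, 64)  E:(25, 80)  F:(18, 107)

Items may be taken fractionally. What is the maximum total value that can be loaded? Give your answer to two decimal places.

Sort by value per unit weight and fill in that order.
Ratios (sorted): A 10.04, C 9.30, B 6.61, F 5.94, E 3.20, D 2.29
take A (23 @ 231); take C (30 @ 279); take 13/33 of B → 85.88. Capacity used 66/66.
Total value = 595.88

595.88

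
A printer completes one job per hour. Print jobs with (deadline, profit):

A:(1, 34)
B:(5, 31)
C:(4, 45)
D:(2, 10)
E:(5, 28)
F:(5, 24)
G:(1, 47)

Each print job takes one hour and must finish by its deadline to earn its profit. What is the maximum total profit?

175

Sort by profit descending; place each in the latest free slot ≤ its deadline.
Profit order: G=47 C=45 A=34 B=31 E=28 F=24 D=10
Assign: G→slot 1, C→slot 4, A skipped, B→slot 5, E→slot 3, F→slot 2, D skipped.
Slots: [1:G] [2:F] [3:E] [4:C] [5:B]
Profit = 47 + 24 + 28 + 45 + 31 = 175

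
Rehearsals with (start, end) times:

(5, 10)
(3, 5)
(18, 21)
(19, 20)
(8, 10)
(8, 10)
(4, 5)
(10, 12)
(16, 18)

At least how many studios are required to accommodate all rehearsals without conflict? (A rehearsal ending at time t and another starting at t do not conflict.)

Events (time:±→running): 3:+→1 4:+→2 5:-→1 5:-→0 5:+→1 8:+→2 8:+→3 … peak 3.

3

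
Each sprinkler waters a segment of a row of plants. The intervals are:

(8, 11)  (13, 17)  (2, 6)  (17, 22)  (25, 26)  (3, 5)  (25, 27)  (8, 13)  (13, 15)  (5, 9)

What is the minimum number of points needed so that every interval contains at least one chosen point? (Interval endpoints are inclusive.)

5

Sorted: [3,5] [2,6] [5,9] [8,11] [8,13] [13,15] [13,17] [17,22] [25,26] [25,27]
{[3,5],[2,6],[5,9]} hit by 5; {[8,11],[8,13]} hit by 11; {[13,15],[13,17]} hit by 15; {[17,22]} hit by 22; {[25,26],[25,27]} hit by 26.
Points: 5, 11, 15, 22, 26 (5 total).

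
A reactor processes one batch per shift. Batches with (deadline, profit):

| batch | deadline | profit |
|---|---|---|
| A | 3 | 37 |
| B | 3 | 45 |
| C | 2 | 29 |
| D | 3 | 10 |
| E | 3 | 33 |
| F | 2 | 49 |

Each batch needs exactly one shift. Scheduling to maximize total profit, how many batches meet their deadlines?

3

Profit order: F=49 B=45 A=37 E=33 C=29 D=10
Assign: F→slot 2, B→slot 3, A→slot 1, E skipped, C skipped, D skipped.
Slots: [1:A] [2:F] [3:B]
3 of 6 scheduled.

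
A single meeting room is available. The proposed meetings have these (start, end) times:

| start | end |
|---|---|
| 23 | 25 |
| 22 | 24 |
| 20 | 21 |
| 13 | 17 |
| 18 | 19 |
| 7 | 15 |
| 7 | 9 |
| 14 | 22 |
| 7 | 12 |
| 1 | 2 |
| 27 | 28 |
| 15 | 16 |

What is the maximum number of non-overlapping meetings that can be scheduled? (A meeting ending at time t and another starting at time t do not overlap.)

7

Greedy by earliest finish: after sorting by end time, pick each interval compatible with the last pick.
By end time: (1,2), (7,9), (7,12), (7,15), (15,16), (13,17), (18,19), (20,21), (14,22), (22,24), (23,25), (27,28).
Pick (1,2); next start ≥ 2 → (7,9); next start ≥ 9 → (15,16); next start ≥ 16 → (18,19); next start ≥ 19 → (20,21); next start ≥ 21 → (22,24); next start ≥ 24 → (27,28).
Selected 7 meetings.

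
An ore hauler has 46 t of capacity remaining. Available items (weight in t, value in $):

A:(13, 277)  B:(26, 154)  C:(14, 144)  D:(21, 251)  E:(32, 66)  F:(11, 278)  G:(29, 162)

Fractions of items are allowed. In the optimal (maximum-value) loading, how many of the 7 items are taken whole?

Sort by value per unit weight and fill in that order.
Ratios (sorted): F 25.27, A 21.31, D 11.95, C 10.29, B 5.92, G 5.59, E 2.06
take F (11 @ 278); take A (13 @ 277); take D (21 @ 251); take 1/14 of C → 10.29. Capacity used 46/46.
3 item(s) taken whole; one partial (take 1/14 of C).

3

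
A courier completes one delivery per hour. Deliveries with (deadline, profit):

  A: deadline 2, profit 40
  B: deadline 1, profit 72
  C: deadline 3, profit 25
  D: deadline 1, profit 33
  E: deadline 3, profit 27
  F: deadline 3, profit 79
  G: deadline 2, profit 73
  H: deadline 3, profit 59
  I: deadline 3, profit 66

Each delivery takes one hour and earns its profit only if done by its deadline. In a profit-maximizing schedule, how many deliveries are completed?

By profit: F(d3,79), G(d2,73), B(d1,72), I(d3,66), H(d3,59), A(d2,40), D(d1,33), E(d3,27), C(d3,25)
F→slot 3; G→slot 2; B→slot 1; I skipped; H skipped; A skipped; D skipped; E skipped; C skipped.
3 of 9 scheduled.

3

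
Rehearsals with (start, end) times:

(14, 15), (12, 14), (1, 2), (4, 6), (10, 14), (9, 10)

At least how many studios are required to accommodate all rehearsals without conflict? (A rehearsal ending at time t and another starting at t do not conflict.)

2

starts: [1, 4, 9, 10, 12, 14]
ends:   [2, 6, 10, 14, 14, 15]
s1→1 e2→0 s4→1 e6→0 s9→1 e10→0 s10→1 s12→2  — peak 2.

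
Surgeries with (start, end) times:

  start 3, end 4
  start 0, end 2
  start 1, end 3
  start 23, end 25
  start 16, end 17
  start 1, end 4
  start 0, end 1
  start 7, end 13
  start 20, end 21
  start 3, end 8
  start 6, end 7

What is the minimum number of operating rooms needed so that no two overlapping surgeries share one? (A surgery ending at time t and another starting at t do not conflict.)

3

Events (time:±→running): 0:+→1 0:+→2 1:-→1 1:+→2 1:+→3 … peak 3.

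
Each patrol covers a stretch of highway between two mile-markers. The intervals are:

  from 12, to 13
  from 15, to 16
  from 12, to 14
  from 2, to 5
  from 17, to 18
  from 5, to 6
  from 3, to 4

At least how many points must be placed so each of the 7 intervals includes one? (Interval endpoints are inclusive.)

5

Sort by right endpoint; whenever an interval is uncovered, place a point at its right end.
By right end: [3,4]  [2,5]  [5,6]  [12,13]  [12,14]  [15,16]  [17,18]
[3,4] uncovered → point at 4; [5,6] uncovered → point at 6; [12,13] uncovered → point at 13; [15,16] uncovered → point at 16; [17,18] uncovered → point at 18.
Points: 4, 6, 13, 16, 18 (5 total).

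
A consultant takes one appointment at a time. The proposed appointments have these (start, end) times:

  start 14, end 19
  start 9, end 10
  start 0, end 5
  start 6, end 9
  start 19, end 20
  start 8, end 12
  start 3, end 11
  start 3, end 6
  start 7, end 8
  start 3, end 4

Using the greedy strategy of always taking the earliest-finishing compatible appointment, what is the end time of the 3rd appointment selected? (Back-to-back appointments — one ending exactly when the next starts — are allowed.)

Order by finish time; keep every interval that doesn't clash with the previous kept one.
Sorted by end: (3,4)  (0,5)  (3,6)  (7,8)  (6,9)  (9,10)  (3,11)  (8,12)  (14,19)  (19,20)
take (3,4); skip (0,5); skip (3,6); take (7,8); take (9,10); take (14,19); take (19,20).
Selected: (3,4) (7,8) (9,10) (14,19) (19,20)

10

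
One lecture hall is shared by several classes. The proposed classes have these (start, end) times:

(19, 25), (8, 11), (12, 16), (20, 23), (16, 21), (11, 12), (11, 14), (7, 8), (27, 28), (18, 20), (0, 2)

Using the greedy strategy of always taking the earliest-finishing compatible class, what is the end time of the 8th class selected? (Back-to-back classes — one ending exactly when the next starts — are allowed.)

28

Sort by end time and greedily take each interval whose start is ≥ the last chosen end.
Sorted by end: (0,2)  (7,8)  (8,11)  (11,12)  (11,14)  (12,16)  (18,20)  (16,21)  (20,23)  (19,25)  (27,28)
take (0,2); take (7,8); take (8,11); take (11,12); take (12,16); take (18,20); skip (16,21); take (20,23); skip (19,25); take (27,28).
Selected: (0,2) (7,8) (8,11) (11,12) (12,16) (18,20) (20,23) (27,28)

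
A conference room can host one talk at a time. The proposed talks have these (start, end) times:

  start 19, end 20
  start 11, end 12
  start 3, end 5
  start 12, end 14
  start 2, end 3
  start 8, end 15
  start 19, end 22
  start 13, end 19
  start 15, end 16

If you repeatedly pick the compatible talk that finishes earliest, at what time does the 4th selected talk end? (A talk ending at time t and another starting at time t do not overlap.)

Sort by end time and greedily take each interval whose start is ≥ the last chosen end.
Sorted by end: (2,3)  (3,5)  (11,12)  (12,14)  (8,15)  (15,16)  (13,19)  (19,20)  (19,22)
take (2,3); take (3,5); take (11,12); take (12,14); take (15,16); skip (13,19); take (19,20); skip (19,22).
Selected: (2,3) (3,5) (11,12) (12,14) (15,16) (19,20)

14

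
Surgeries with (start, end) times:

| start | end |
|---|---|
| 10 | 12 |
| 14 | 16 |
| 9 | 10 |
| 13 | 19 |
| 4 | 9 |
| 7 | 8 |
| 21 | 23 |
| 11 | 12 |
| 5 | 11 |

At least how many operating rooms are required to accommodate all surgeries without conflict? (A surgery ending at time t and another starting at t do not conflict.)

3

Count concurrent intervals with a sweep; the peak is the room count.
Events (time:±→running): 4:+→1 5:+→2 7:+→3 … peak 3.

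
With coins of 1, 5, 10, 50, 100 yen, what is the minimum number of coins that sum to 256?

5

256 = 2×100 + 1×50 + 1×5 + 1×1
Total coins = 2 + 1 + 1 + 1 = 5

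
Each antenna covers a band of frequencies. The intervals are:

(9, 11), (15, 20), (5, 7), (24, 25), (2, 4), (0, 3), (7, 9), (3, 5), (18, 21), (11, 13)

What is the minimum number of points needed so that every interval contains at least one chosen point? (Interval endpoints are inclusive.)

Sort by right endpoint; whenever an interval is uncovered, place a point at its right end.
Sorted: [0,3] [2,4] [3,5] [5,7] [7,9] [9,11] [11,13] [15,20] [18,21] [24,25]
{[0,3],[2,4],[3,5]} hit by 3; {[5,7],[7,9]} hit by 7; {[9,11],[11,13]} hit by 11; {[15,20],[18,21]} hit by 20; {[24,25]} hit by 25.
Points: 3, 7, 11, 20, 25 (5 total).

5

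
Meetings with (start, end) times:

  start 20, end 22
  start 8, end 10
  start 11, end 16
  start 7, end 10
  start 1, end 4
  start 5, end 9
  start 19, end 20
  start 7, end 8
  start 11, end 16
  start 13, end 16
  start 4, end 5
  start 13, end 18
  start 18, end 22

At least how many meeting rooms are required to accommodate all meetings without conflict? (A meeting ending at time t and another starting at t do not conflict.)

4

Events (time:±→running): 1:+→1 4:-→0 4:+→1 5:-→0 5:+→1 7:+→2 7:+→3 8:-→2 8:+→3 9:-→2 10:-→1 10:-→0 11:+→1 11:+→2 13:+→3 13:+→4 … peak 4.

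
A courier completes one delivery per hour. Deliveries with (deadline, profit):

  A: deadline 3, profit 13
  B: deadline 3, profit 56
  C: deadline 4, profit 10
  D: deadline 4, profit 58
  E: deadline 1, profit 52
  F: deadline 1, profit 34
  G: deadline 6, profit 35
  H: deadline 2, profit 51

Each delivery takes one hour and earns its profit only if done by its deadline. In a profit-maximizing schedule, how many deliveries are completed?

5

By profit: D(d4,58), B(d3,56), E(d1,52), H(d2,51), G(d6,35), F(d1,34), A(d3,13), C(d4,10)
D→slot 4; B→slot 3; E→slot 1; H→slot 2; G→slot 6; F skipped; A skipped; C skipped.
5 of 8 scheduled.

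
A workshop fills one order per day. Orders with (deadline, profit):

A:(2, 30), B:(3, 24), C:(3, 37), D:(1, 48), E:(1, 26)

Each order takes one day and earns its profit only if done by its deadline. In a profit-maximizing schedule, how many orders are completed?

By profit: D(d1,48), C(d3,37), A(d2,30), E(d1,26), B(d3,24)
D→slot 1; C→slot 3; A→slot 2; E skipped; B skipped.
3 of 5 scheduled.

3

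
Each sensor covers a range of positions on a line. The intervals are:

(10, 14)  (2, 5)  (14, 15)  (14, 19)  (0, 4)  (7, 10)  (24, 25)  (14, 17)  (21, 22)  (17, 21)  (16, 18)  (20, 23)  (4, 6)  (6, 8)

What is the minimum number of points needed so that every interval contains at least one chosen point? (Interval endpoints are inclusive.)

6

Sort by right endpoint; whenever an interval is uncovered, place a point at its right end.
Sorted: [0,4] [2,5] [4,6] [6,8] [7,10] [10,14] [14,15] [14,17] [16,18] [14,19] [17,21] [21,22] [20,23] [24,25]
{[0,4],[2,5],[4,6]} hit by 4; {[6,8],[7,10]} hit by 8; {[10,14],[14,15],[14,17]} hit by 14; {[16,18],[14,19],[17,21]} hit by 18; {[21,22],[20,23]} hit by 22; {[24,25]} hit by 25.
Points: 4, 8, 14, 18, 22, 25 (6 total).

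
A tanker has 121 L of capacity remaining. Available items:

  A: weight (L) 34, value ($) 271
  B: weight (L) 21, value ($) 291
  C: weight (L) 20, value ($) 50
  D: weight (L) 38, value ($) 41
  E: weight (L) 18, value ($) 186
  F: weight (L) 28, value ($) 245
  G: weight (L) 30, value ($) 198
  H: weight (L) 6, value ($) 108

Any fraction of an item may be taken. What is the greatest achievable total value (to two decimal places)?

Order: H (108/6=18.00) > B (291/21=13.86) > E (186/18=10.33) > F (245/28=8.75) > A (271/34=7.97) > G (198/30=6.60) > C (50/20=2.50) > D (41/38=1.08)
Fill: take H (6 @ 108) → take B (21 @ 291) → take E (18 @ 186) → take F (28 @ 245) → take A (34 @ 271) → take 14/30 of G → 92.40; 121/121 used.
Total value = 1193.40

1193.40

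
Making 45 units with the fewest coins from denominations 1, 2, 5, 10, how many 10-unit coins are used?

45 − 4×10→5 − 1×5→0
Count of 10: 4

4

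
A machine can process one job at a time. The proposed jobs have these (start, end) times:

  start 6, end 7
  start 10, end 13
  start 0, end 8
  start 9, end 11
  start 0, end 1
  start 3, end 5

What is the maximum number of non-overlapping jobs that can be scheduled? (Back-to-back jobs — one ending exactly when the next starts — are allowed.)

4

Greedy by earliest finish: after sorting by end time, pick each interval compatible with the last pick.
By end time: (0,1), (3,5), (6,7), (0,8), (9,11), (10,13).
Pick (0,1); next start ≥ 1 → (3,5); next start ≥ 5 → (6,7); next start ≥ 7 → (9,11).
Selected 4 jobs.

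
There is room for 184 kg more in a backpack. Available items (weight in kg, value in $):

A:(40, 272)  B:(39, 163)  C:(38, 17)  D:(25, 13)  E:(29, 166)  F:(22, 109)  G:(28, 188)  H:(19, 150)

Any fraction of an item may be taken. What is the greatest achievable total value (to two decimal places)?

Sort by value per unit weight and fill in that order.
Order: H (150/19=7.89) > A (272/40=6.80) > G (188/28=6.71) > E (166/29=5.72) > F (109/22=4.95) > B (163/39=4.18) > D (13/25=0.52) > C (17/38=0.45)
Fill: take H (19 @ 150) → take A (40 @ 272) → take G (28 @ 188) → take E (29 @ 166) → take F (22 @ 109) → take B (39 @ 163) → take 7/25 of D → 3.64; 184/184 used.
Total value = 1051.64

1051.64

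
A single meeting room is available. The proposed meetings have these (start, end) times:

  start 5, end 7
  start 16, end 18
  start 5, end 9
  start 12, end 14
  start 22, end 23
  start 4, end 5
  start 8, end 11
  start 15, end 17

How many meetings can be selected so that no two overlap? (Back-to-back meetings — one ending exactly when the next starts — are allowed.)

6

Greedy by earliest finish: after sorting by end time, pick each interval compatible with the last pick.
Sorted by end: (4,5)  (5,7)  (5,9)  (8,11)  (12,14)  (15,17)  (16,18)  (22,23)
take (4,5); take (5,7); take (8,11); take (12,14); take (15,17); take (22,23).
Selected 6 meetings.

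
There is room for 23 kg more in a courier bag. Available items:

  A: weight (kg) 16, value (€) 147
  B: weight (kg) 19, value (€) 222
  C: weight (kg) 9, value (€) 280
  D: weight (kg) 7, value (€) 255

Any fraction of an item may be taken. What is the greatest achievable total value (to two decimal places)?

Sort by value per unit weight and fill in that order.
Ratios (sorted): D 36.43, C 31.11, B 11.68, A 9.19
take D (7 @ 255); take C (9 @ 280); take 7/19 of B → 81.79. Capacity used 23/23.
Total value = 616.79

616.79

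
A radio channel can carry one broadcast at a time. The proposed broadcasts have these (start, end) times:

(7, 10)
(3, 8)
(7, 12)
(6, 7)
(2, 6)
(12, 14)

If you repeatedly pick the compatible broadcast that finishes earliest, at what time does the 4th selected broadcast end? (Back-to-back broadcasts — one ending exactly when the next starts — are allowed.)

14

Sort by end time and greedily take each interval whose start is ≥ the last chosen end.
By end time: (2,6), (6,7), (3,8), (7,10), (7,12), (12,14).
Pick (2,6); next start ≥ 6 → (6,7); next start ≥ 7 → (7,10); next start ≥ 10 → (12,14).
Selected: (2,6) (6,7) (7,10) (12,14)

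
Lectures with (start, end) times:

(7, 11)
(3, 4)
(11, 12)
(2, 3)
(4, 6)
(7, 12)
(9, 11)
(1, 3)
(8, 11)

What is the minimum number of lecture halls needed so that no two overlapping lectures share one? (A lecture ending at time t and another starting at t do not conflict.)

Count concurrent intervals with a sweep; the peak is the room count.
starts: [1, 2, 3, 4, 7, 7, 8, 9, 11]
ends:   [3, 3, 4, 6, 11, 11, 11, 12, 12]
s1→1 s2→2 e3→1 e3→0 s3→1 e4→0 s4→1 e6→0 s7→1 s7→2 s8→3 s9→4  — peak 4.

4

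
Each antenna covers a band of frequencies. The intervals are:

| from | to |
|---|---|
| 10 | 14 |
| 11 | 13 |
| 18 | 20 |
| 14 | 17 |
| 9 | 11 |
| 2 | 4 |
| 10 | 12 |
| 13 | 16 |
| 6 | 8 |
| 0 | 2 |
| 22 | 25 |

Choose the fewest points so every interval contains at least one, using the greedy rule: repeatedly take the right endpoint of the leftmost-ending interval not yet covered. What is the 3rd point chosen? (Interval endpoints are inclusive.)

11

By right end: [0,2]  [2,4]  [6,8]  [9,11]  [10,12]  [11,13]  [10,14]  [13,16]  [14,17]  [18,20]  [22,25]
[0,2] uncovered → point at 2; [6,8] uncovered → point at 8; [9,11] uncovered → point at 11; [13,16] uncovered → point at 16; [18,20] uncovered → point at 20; [22,25] uncovered → point at 25.
Points: 2, 8, 11, 16, 20, 25 (6 total).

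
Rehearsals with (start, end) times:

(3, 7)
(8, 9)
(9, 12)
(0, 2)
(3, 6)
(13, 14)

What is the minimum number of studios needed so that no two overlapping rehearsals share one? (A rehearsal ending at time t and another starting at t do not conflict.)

2

Events (time:±→running): 0:+→1 2:-→0 3:+→1 3:+→2 … peak 2.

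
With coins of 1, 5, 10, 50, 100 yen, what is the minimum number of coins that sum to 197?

Use the largest denomination that fits, subtract, and repeat.
197 = 1×100 + 1×50 + 4×10 + 1×5 + 2×1
Total coins = 1 + 1 + 4 + 1 + 2 = 9

9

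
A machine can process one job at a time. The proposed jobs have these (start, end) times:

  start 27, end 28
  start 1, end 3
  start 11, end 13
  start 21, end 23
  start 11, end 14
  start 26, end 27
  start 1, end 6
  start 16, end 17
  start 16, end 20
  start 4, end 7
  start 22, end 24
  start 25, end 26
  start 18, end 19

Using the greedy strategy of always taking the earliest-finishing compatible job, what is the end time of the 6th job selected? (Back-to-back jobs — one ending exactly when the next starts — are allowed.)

By end time: (1,3), (1,6), (4,7), (11,13), (11,14), (16,17), (18,19), (16,20), (21,23), (22,24), (25,26), (26,27), (27,28).
Pick (1,3); next start ≥ 3 → (4,7); next start ≥ 7 → (11,13); next start ≥ 13 → (16,17); next start ≥ 17 → (18,19); next start ≥ 19 → (21,23); next start ≥ 23 → (25,26); next start ≥ 26 → (26,27); next start ≥ 27 → (27,28).
Selected: (1,3) (4,7) (11,13) (16,17) (18,19) (21,23) (25,26) (26,27) (27,28)

23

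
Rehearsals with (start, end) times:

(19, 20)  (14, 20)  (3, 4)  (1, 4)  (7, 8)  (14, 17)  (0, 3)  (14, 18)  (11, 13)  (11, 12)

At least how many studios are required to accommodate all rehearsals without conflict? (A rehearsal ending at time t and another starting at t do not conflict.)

starts: [0, 1, 3, 7, 11, 11, 14, 14, 14, 19]
ends:   [3, 4, 4, 8, 12, 13, 17, 18, 20, 20]
s0→1 s1→2 e3→1 s3→2 e4→1 e4→0 s7→1 e8→0 s11→1 s11→2 e12→1 e13→0 s14→1 s14→2 s14→3  — peak 3.

3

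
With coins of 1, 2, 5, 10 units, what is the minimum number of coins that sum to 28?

5

Greedy: take as many of the largest coin as possible, then repeat with the remainder.
28 − 2×10→8 − 1×5→3 − 1×2→1 − 1×1→0
Total coins = 2 + 1 + 1 + 1 = 5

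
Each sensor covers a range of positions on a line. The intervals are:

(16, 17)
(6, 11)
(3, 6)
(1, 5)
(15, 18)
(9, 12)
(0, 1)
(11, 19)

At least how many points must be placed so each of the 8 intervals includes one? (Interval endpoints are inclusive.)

Process intervals by earliest right end; each time one isn't hit yet, stab at its right endpoint.
By right end: [0,1]  [1,5]  [3,6]  [6,11]  [9,12]  [16,17]  [15,18]  [11,19]
[0,1] uncovered → point at 1; [3,6] uncovered → point at 6; [9,12] uncovered → point at 12; [16,17] uncovered → point at 17.
Points: 1, 6, 12, 17 (4 total).

4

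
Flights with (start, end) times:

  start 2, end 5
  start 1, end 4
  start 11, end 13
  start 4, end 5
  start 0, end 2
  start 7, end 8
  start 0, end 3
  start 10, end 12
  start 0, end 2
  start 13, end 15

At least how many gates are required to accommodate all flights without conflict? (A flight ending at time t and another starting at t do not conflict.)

4

starts: [0, 0, 0, 1, 2, 4, 7, 10, 11, 13]
ends:   [2, 2, 3, 4, 5, 5, 8, 12, 13, 15]
s0→1 s0→2 s0→3 s1→4  — peak 4.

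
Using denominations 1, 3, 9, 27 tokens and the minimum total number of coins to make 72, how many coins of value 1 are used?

0

Greedy: take as many of the largest coin as possible, then repeat with the remainder.
72 − 2×27→18 − 2×9→0
Count of 1: 0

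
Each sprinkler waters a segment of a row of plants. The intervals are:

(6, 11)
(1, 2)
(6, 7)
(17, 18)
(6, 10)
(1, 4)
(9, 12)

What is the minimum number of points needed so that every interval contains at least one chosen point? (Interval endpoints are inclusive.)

4

Process intervals by earliest right end; each time one isn't hit yet, stab at its right endpoint.
Sorted: [1,2] [1,4] [6,7] [6,10] [6,11] [9,12] [17,18]
{[1,2],[1,4]} hit by 2; {[6,7],[6,10],[6,11]} hit by 7; {[9,12]} hit by 12; {[17,18]} hit by 18.
Points: 2, 7, 12, 18 (4 total).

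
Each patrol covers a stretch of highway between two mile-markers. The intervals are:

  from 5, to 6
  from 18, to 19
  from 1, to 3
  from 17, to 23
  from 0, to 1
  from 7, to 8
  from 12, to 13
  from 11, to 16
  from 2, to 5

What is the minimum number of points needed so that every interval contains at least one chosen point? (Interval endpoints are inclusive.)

5

Process intervals by earliest right end; each time one isn't hit yet, stab at its right endpoint.
Sorted: [0,1] [1,3] [2,5] [5,6] [7,8] [12,13] [11,16] [18,19] [17,23]
{[0,1],[1,3]} hit by 1; {[2,5],[5,6]} hit by 5; {[7,8]} hit by 8; {[12,13],[11,16]} hit by 13; {[18,19],[17,23]} hit by 19.
Points: 1, 5, 8, 13, 19 (5 total).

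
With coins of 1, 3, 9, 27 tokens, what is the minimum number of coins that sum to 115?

Greedy: take as many of the largest coin as possible, then repeat with the remainder.
115 − 4×27→7 − 2×3→1 − 1×1→0
Total coins = 4 + 2 + 1 = 7

7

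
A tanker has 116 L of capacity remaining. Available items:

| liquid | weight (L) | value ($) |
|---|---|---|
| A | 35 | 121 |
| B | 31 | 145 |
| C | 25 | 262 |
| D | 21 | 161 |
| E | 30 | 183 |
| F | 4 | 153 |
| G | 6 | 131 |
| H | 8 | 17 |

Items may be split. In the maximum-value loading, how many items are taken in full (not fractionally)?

5

Sort by value per unit weight and fill in that order.
Ratios (sorted): F 38.25, G 21.83, C 10.48, D 7.67, E 6.10, B 4.68, A 3.46, H 2.12
take F (4 @ 153); take G (6 @ 131); take C (25 @ 262); take D (21 @ 161); take E (30 @ 183); take 30/31 of B → 140.32. Capacity used 116/116.
5 item(s) taken whole; one partial (take 30/31 of B).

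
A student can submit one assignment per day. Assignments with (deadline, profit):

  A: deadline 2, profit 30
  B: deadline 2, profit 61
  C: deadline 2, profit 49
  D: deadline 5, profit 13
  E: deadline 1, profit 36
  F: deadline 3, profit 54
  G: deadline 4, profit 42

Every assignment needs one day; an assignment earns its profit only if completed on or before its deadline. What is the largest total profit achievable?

219

By profit: B(d2,61), F(d3,54), C(d2,49), G(d4,42), E(d1,36), A(d2,30), D(d5,13)
B→slot 2; F→slot 3; C→slot 1; G→slot 4; E skipped; A skipped; D→slot 5.
Profit = 49 + 61 + 54 + 42 + 13 = 219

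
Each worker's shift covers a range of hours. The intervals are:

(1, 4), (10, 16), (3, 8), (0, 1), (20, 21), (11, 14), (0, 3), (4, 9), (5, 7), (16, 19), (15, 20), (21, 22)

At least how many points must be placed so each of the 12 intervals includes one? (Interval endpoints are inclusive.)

By right end: [0,1]  [0,3]  [1,4]  [5,7]  [3,8]  [4,9]  [11,14]  [10,16]  [16,19]  [15,20]  [20,21]  [21,22]
[0,1] uncovered → point at 1; [5,7] uncovered → point at 7; [11,14] uncovered → point at 14; [16,19] uncovered → point at 19; [20,21] uncovered → point at 21.
Points: 1, 7, 14, 19, 21 (5 total).

5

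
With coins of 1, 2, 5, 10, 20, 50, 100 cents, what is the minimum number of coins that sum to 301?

4

Greedy: take as many of the largest coin as possible, then repeat with the remainder.
301 = 3×100 + 1×1
Total coins = 3 + 1 = 4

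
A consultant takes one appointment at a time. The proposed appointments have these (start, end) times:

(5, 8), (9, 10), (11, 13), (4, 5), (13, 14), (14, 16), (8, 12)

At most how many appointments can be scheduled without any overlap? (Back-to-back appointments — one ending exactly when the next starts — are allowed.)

Sorted by end: (4,5)  (5,8)  (9,10)  (8,12)  (11,13)  (13,14)  (14,16)
take (4,5); take (5,8); take (9,10); skip (8,12); take (11,13); take (13,14); take (14,16).
Selected 6 appointments.

6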